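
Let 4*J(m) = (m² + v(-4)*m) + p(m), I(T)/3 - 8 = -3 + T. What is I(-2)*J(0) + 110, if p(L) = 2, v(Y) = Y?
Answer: 229/2 ≈ 114.50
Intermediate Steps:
I(T) = 15 + 3*T (I(T) = 24 + 3*(-3 + T) = 24 + (-9 + 3*T) = 15 + 3*T)
J(m) = ½ - m + m²/4 (J(m) = ((m² - 4*m) + 2)/4 = (2 + m² - 4*m)/4 = ½ - m + m²/4)
I(-2)*J(0) + 110 = (15 + 3*(-2))*(½ - 1*0 + (¼)*0²) + 110 = (15 - 6)*(½ + 0 + (¼)*0) + 110 = 9*(½ + 0 + 0) + 110 = 9*(½) + 110 = 9/2 + 110 = 229/2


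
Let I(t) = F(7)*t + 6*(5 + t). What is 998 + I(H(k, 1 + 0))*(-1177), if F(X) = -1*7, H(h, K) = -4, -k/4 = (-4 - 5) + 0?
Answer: -39020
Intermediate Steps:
k = 36 (k = -4*((-4 - 5) + 0) = -4*(-9 + 0) = -4*(-9) = 36)
F(X) = -7
I(t) = 30 - t (I(t) = -7*t + 6*(5 + t) = -7*t + (30 + 6*t) = 30 - t)
998 + I(H(k, 1 + 0))*(-1177) = 998 + (30 - 1*(-4))*(-1177) = 998 + (30 + 4)*(-1177) = 998 + 34*(-1177) = 998 - 40018 = -39020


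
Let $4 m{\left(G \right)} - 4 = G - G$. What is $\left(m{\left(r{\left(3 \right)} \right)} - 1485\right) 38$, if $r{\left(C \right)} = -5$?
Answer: $-56392$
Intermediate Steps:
$m{\left(G \right)} = 1$ ($m{\left(G \right)} = 1 + \frac{G - G}{4} = 1 + \frac{1}{4} \cdot 0 = 1 + 0 = 1$)
$\left(m{\left(r{\left(3 \right)} \right)} - 1485\right) 38 = \left(1 - 1485\right) 38 = \left(-1484\right) 38 = -56392$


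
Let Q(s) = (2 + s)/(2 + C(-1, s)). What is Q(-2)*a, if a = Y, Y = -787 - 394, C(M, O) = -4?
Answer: 0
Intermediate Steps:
Y = -1181
Q(s) = -1 - s/2 (Q(s) = (2 + s)/(2 - 4) = (2 + s)/(-2) = (2 + s)*(-½) = -1 - s/2)
a = -1181
Q(-2)*a = (-1 - ½*(-2))*(-1181) = (-1 + 1)*(-1181) = 0*(-1181) = 0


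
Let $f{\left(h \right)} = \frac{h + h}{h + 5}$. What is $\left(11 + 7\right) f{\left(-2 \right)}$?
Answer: $-24$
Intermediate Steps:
$f{\left(h \right)} = \frac{2 h}{5 + h}$
$\left(11 + 7\right) f{\left(-2 \right)} = \left(11 + 7\right) 2 \left(-2\right) \frac{1}{5 - 2} = 18 \cdot 2 \left(-2\right) \frac{1}{3} = 18 \left(- \frac{4}{3}\right) = -24$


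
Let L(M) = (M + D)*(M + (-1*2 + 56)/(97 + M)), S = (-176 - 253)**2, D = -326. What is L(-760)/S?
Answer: 60808036/13557687 ≈ 4.4851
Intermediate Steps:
S = 184041 (S = (-429)**2 = 184041)
L(M) = (-326 + M)*(M + 54/(97 + M)) (L(M) = (M - 326)*(M + (-1*2 + 56)/(97 + M)) = (-326 + M)*(M + (-2 + 56)/(97 + M)) = (-326 + M)*(M + 54/(97 + M)))
L(-760)/S = ((-17604 + (-760)**3 - 31568*(-760) - 229*(-760)**2)/(97 - 760))/184041 = ((-17604 - 438976000 + 23991680 - 229*577600)/(-663))*(1/184041) = -(-17604 - 438976000 + 23991680 - 132270400)/663*(1/184041) = -1/663*(-547272324)*(1/184041) = (182424108/221)*(1/184041) = 60808036/13557687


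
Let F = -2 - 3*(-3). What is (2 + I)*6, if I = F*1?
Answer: 54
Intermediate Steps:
F = 7 (F = -2 + 9 = 7)
I = 7 (I = 7*1 = 7)
(2 + I)*6 = (2 + 7)*6 = 9*6 = 54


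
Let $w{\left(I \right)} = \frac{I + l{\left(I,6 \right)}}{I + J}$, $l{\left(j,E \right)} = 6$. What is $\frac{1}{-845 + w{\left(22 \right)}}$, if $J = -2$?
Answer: $- \frac{5}{4218} \approx -0.0011854$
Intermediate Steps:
$w{\left(I \right)} = \frac{6 + I}{-2 + I}$ ($w{\left(I \right)} = \frac{I + 6}{I - 2} = \frac{6 + I}{-2 + I}$)
$\frac{1}{-845 + w{\left(22 \right)}} = \frac{1}{-845 + \frac{6 + 22}{-2 + 22}} = \frac{1}{-845 + \frac{1}{20} \cdot 28} = \frac{1}{-845 + \frac{7}{5}} = \frac{1}{- \frac{4218}{5}} = - \frac{5}{4218}$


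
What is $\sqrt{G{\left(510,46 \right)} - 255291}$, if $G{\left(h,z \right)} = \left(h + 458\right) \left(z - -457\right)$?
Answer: $\sqrt{231613} \approx 481.26$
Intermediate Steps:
$G{\left(h,z \right)} = \left(457 + z\right) \left(458 + h\right)$ ($G{\left(h,z \right)} = \left(458 + h\right) \left(z + 457\right) = \left(458 + h\right) \left(457 + z\right) = \left(457 + z\right) \left(458 + h\right)$)
$\sqrt{G{\left(510,46 \right)} - 255291} = \sqrt{\left(209306 + 457 \cdot 510 + 458 \cdot 46 + 510 \cdot 46\right) - 255291} = \sqrt{\left(209306 + 233070 + 21068 + 23460\right) - 255291} = \sqrt{486904 - 255291} = \sqrt{231613}$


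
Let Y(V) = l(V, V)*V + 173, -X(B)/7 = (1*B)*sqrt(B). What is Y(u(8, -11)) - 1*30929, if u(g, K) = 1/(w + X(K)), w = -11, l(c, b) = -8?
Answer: -45672658/1485 + 14*I*sqrt(11)/1485 ≈ -30756.0 + 0.031268*I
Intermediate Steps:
X(B) = -7*B**(3/2) (X(B) = -7*1*B*sqrt(B) = -7*B*sqrt(B) = -7*B**(3/2))
u(g, K) = 1/(-11 - 7*K**(3/2))
Y(V) = 173 - 8*V (Y(V) = -8*V + 173 = 173 - 8*V)
Y(u(8, -11)) - 1*30929 = (173 - (-8)/(11 + 7*(-11)**(3/2))) - 1*30929 = (173 - (-8)/(11 + 7*(-11*I*sqrt(11)))) - 30929 = (173 - (-8)/(11 - 77*I*sqrt(11))) - 30929 = (173 + 8/(11 - 77*I*sqrt(11))) - 30929 = -30756 + 8/(11 - 77*I*sqrt(11))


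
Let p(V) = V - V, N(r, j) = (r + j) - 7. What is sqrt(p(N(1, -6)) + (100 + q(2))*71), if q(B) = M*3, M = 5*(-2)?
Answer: sqrt(4970) ≈ 70.498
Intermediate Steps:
M = -10
q(B) = -30 (q(B) = -10*3 = -30)
N(r, j) = -7 + j + r (N(r, j) = (j + r) - 7 = -7 + j + r)
p(V) = 0
sqrt(p(N(1, -6)) + (100 + q(2))*71) = sqrt(0 + (100 - 30)*71) = sqrt(0 + 70*71) = sqrt(0 + 4970) = sqrt(4970)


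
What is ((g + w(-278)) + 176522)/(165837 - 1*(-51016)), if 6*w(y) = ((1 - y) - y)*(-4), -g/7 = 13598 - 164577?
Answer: 3699011/650559 ≈ 5.6859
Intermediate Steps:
g = 1056853 (g = -7*(13598 - 164577) = -7*(-150979) = 1056853)
w(y) = -⅔ + 4*y/3 (w(y) = (((1 - y) - y)*(-4))/6 = ((1 - 2*y)*(-4))/6 = (-4 + 8*y)/6 = -⅔ + 4*y/3)
((g + w(-278)) + 176522)/(165837 - 1*(-51016)) = ((1056853 + (-⅔ + (4/3)*(-278))) + 176522)/(165837 - 1*(-51016)) = ((1056853 + (-⅔ - 1112/3)) + 176522)/(165837 + 51016) = ((1056853 - 1114/3) + 176522)/216853 = (3169445/3 + 176522)*(1/216853) = (3699011/3)*(1/216853) = 3699011/650559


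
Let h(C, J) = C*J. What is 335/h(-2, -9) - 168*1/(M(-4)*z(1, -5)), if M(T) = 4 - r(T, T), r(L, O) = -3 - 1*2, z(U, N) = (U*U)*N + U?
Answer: 419/18 ≈ 23.278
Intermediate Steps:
z(U, N) = U + N*U**2 (z(U, N) = U**2*N + U = N*U**2 + U = U + N*U**2)
r(L, O) = -5 (r(L, O) = -3 - 2 = -5)
M(T) = 9 (M(T) = 4 - 1*(-5) = 4 + 5 = 9)
335/h(-2, -9) - 168*1/(M(-4)*z(1, -5)) = 335/((-2*(-9))) - 168*1/(9*(1 - 5*1)) = 335/18 - 168*1/(9*(1 - 5)) = 335*(1/18) - 168/(9*(1*(-4))) = 335/18 - 168/(9*(-4)) = 335/18 - 168/(-36) = 335/18 - 168*(-1/36) = 335/18 + 14/3 = 419/18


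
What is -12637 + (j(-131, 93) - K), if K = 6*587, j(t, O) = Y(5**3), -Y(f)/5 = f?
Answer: -16784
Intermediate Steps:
Y(f) = -5*f
j(t, O) = -625 (j(t, O) = -5*5**3 = -5*125 = -625)
K = 3522
-12637 + (j(-131, 93) - K) = -12637 + (-625 - 1*3522) = -12637 + (-625 - 3522) = -12637 - 4147 = -16784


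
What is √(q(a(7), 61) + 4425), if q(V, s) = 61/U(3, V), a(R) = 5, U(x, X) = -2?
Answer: √17578/2 ≈ 66.291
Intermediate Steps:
q(V, s) = -61/2 (q(V, s) = 61/(-2) = 61*(-½) = -61/2)
√(q(a(7), 61) + 4425) = √(-61/2 + 4425) = √(8789/2) = √17578/2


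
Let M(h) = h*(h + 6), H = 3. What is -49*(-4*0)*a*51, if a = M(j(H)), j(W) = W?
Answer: 0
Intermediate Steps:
M(h) = h*(6 + h)
a = 27 (a = 3*(6 + 3) = 3*9 = 27)
-49*(-4*0)*a*51 = -49*(-4*0)*27*51 = -0*27*51 = -49*0*51 = 0*51 = 0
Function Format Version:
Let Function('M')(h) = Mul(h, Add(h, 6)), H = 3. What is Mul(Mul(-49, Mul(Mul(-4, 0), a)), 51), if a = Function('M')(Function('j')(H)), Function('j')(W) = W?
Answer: 0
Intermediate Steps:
Function('M')(h) = Mul(h, Add(6, h))
a = 27 (a = Mul(3, Add(6, 3)) = Mul(3, 9) = 27)
Mul(Mul(-49, Mul(Mul(-4, 0), a)), 51) = Mul(Mul(-49, Mul(Mul(-4, 0), 27)), 51) = Mul(Mul(-49, Mul(0, 27)), 51) = Mul(Mul(-49, 0), 51) = Mul(0, 51) = 0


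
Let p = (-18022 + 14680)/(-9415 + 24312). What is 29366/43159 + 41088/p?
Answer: -4402834181442/24039563 ≈ -1.8315e+5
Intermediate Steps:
p = -3342/14897 ≈ -0.22434
29366/43159 + 41088/p = 29366/43159 + 41088/(-3342/14897) = 29366*(1/43159) + 41088*(-14897/3342) = 29366/43159 - 102014656/557 = -4402834181442/24039563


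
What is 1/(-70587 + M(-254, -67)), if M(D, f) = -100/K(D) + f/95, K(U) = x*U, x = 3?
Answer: -36195/2554917242 ≈ -1.4167e-5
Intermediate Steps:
K(U) = 3*U
M(D, f) = -100/(3*D) + f/95 (M(D, f) = -100*1/(3*D) + f/95 = -100/(3*D) + f*(1/95) = -100/(3*D) + f/95)
1/(-70587 + M(-254, -67)) = 1/(-70587 + (-100/3/(-254) + (1/95)*(-67))) = 1/(-70587 + (-100/3*(-1/254) - 67/95)) = 1/(-70587 + (50/381 - 67/95)) = 1/(-70587 - 20777/36195) = 1/(-2554917242/36195) = -36195/2554917242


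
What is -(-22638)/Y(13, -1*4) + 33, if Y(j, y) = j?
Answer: 23067/13 ≈ 1774.4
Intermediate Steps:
-(-22638)/Y(13, -1*4) + 33 = -(-22638)/13 + 33 = -147*(-154/13) + 33 = 22638/13 + 33 = 23067/13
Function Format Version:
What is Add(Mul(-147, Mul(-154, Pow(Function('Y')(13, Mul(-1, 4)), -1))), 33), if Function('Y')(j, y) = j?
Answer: Rational(23067, 13) ≈ 1774.4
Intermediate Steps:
Add(Mul(-147, Mul(-154, Pow(Function('Y')(13, Mul(-1, 4)), -1))), 33) = Add(Mul(-147, Mul(-154, Pow(13, -1))), 33) = Add(Mul(-147, Mul(-154, Rational(1, 13))), 33) = Add(Mul(-147, Rational(-154, 13)), 33) = Add(Rational(22638, 13), 33) = Rational(23067, 13)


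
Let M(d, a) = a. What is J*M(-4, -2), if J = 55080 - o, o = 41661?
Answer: -26838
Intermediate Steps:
J = 13419 (J = 55080 - 1*41661 = 55080 - 41661 = 13419)
J*M(-4, -2) = 13419*(-2) = -26838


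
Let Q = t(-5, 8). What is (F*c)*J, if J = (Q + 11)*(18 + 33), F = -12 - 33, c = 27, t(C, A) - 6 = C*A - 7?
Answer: 1858950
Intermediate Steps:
t(C, A) = -1 + A*C (t(C, A) = 6 + (C*A - 7) = 6 + (A*C - 7) = 6 + (-7 + A*C) = -1 + A*C)
Q = -41 (Q = -1 + 8*(-5) = -1 - 40 = -41)
F = -45
J = -1530 (J = (-41 + 11)*(18 + 33) = -30*51 = -1530)
(F*c)*J = -45*27*(-1530) = -1215*(-1530) = 1858950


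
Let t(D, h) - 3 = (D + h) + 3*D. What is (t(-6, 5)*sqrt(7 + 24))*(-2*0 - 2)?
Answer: 32*sqrt(31) ≈ 178.17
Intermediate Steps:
t(D, h) = 3 + h + 4*D (t(D, h) = 3 + ((D + h) + 3*D) = 3 + (h + 4*D) = 3 + h + 4*D)
(t(-6, 5)*sqrt(7 + 24))*(-2*0 - 2) = ((3 + 5 + 4*(-6))*sqrt(7 + 24))*(-2*0 - 2) = ((3 + 5 - 24)*sqrt(31))*(0 - 2) = -16*sqrt(31)*(-2) = 32*sqrt(31)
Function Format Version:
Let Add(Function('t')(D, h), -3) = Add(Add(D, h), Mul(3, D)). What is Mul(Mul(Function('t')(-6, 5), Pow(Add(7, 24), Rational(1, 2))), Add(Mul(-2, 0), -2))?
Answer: Mul(32, Pow(31, Rational(1, 2))) ≈ 178.17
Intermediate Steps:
Function('t')(D, h) = Add(3, h, Mul(4, D)) (Function('t')(D, h) = Add(3, Add(Add(D, h), Mul(3, D))) = Add(3, Add(h, Mul(4, D))) = Add(3, h, Mul(4, D)))
Mul(Mul(Function('t')(-6, 5), Pow(Add(7, 24), Rational(1, 2))), Add(Mul(-2, 0), -2)) = Mul(Mul(Add(3, 5, Mul(4, -6)), Pow(Add(7, 24), Rational(1, 2))), Add(Mul(-2, 0), -2)) = Mul(Mul(Add(3, 5, -24), Pow(31, Rational(1, 2))), Add(0, -2)) = Mul(Mul(-16, Pow(31, Rational(1, 2))), -2) = Mul(32, Pow(31, Rational(1, 2)))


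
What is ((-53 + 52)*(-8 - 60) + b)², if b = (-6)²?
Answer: 10816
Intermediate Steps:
b = 36
((-53 + 52)*(-8 - 60) + b)² = ((-53 + 52)*(-8 - 60) + 36)² = (-1*(-68) + 36)² = (68 + 36)² = 104² = 10816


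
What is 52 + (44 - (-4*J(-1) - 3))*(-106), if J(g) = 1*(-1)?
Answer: -4506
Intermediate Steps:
J(g) = -1
52 + (44 - (-4*J(-1) - 3))*(-106) = 52 + (44 - (-4*(-1) - 3))*(-106) = 52 + (44 - (4 - 3))*(-106) = 52 + (44 - 1*1)*(-106) = 52 + (44 - 1)*(-106) = 52 + 43*(-106) = 52 - 4558 = -4506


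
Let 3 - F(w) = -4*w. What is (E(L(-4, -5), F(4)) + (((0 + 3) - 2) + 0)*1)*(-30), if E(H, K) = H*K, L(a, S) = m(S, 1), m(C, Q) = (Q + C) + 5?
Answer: -600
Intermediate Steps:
F(w) = 3 + 4*w (F(w) = 3 - (-4)*w = 3 + 4*w)
m(C, Q) = 5 + C + Q (m(C, Q) = (C + Q) + 5 = 5 + C + Q)
L(a, S) = 6 + S (L(a, S) = 5 + S + 1 = 6 + S)
(E(L(-4, -5), F(4)) + (((0 + 3) - 2) + 0)*1)*(-30) = ((6 - 5)*(3 + 4*4) + (((0 + 3) - 2) + 0)*1)*(-30) = (1*(3 + 16) + ((3 - 2) + 0)*1)*(-30) = (1*19 + (1 + 0)*1)*(-30) = (19 + 1*1)*(-30) = (19 + 1)*(-30) = 20*(-30) = -600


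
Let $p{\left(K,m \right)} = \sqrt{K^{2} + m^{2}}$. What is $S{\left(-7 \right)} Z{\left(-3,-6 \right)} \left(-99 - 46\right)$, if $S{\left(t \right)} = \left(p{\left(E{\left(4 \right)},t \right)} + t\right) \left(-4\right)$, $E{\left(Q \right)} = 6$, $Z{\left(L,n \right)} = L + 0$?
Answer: $12180 - 1740 \sqrt{85} \approx -3862.0$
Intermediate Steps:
$Z{\left(L,n \right)} = L$
$S{\left(t \right)} = - 4 t - 4 \sqrt{36 + t^{2}}$ ($S{\left(t \right)} = \left(\sqrt{6^{2} + t^{2}} + t\right) \left(-4\right) = \left(\sqrt{36 + t^{2}} + t\right) \left(-4\right) = \left(t + \sqrt{36 + t^{2}}\right) \left(-4\right) = - 4 t - 4 \sqrt{36 + t^{2}}$)
$S{\left(-7 \right)} Z{\left(-3,-6 \right)} \left(-99 - 46\right) = \left(\left(-4\right) \left(-7\right) - 4 \sqrt{36 + \left(-7\right)^{2}}\right) \left(-3\right) \left(-99 - 46\right) = \left(28 - 4 \sqrt{36 + 49}\right) \left(-3\right) \left(-145\right) = \left(28 - 4 \sqrt{85}\right) \left(-3\right) \left(-145\right) = \left(-84 + 12 \sqrt{85}\right) \left(-145\right) = 12180 - 1740 \sqrt{85}$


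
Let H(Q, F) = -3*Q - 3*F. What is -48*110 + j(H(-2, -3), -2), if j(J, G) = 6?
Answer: -5274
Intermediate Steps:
H(Q, F) = -3*F - 3*Q
-48*110 + j(H(-2, -3), -2) = -48*110 + 6 = -5280 + 6 = -5274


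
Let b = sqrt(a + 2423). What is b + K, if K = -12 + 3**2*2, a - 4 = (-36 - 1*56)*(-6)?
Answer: 6 + 3*sqrt(331) ≈ 60.580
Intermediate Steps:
a = 556 (a = 4 + (-36 - 1*56)*(-6) = 4 + (-36 - 56)*(-6) = 4 - 92*(-6) = 4 + 552 = 556)
K = 6 (K = -12 + 9*2 = -12 + 18 = 6)
b = 3*sqrt(331) (b = sqrt(556 + 2423) = sqrt(2979) = 3*sqrt(331) ≈ 54.580)
b + K = 3*sqrt(331) + 6 = 6 + 3*sqrt(331)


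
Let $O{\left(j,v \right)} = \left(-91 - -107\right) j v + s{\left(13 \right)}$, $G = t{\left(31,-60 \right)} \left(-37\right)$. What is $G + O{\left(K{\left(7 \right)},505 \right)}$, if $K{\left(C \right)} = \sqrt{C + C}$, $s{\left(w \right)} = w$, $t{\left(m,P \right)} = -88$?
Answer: $3269 + 8080 \sqrt{14} \approx 33502.0$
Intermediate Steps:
$G = 3256$ ($G = \left(-88\right) \left(-37\right) = 3256$)
$K{\left(C \right)} = \sqrt{2} \sqrt{C}$ ($K{\left(C \right)} = \sqrt{2 C} = \sqrt{2} \sqrt{C}$)
$O{\left(j,v \right)} = 13 + 16 j v$ ($O{\left(j,v \right)} = \left(-91 - -107\right) j v + 13 = \left(-91 + 107\right) j v + 13 = 16 j v + 13 = 13 + 16 j v$)
$G + O{\left(K{\left(7 \right)},505 \right)} = 3256 + \left(13 + 16 \sqrt{2} \sqrt{7} \cdot 505\right) = 3256 + \left(13 + 16 \sqrt{14} \cdot 505\right) = 3256 + \left(13 + 8080 \sqrt{14}\right) = 3269 + 8080 \sqrt{14}$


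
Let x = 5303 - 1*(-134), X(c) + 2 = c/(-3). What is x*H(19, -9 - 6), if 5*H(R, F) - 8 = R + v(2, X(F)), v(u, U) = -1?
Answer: 141362/5 ≈ 28272.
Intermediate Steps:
X(c) = -2 - c/3 (X(c) = -2 + c/(-3) = -2 + c*(-⅓) = -2 - c/3)
H(R, F) = 7/5 + R/5 (H(R, F) = 8/5 + (R - 1)/5 = 8/5 + (-1 + R)/5 = 8/5 + (-⅕ + R/5) = 7/5 + R/5)
x = 5437 (x = 5303 + 134 = 5437)
x*H(19, -9 - 6) = 5437*(7/5 + (⅕)*19) = 5437*(7/5 + 19/5) = 5437*(26/5) = 141362/5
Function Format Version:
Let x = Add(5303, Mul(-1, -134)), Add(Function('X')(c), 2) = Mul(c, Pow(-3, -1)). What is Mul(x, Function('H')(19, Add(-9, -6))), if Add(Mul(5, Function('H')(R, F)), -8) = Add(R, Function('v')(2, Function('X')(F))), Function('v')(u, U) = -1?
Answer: Rational(141362, 5) ≈ 28272.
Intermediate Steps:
Function('X')(c) = Add(-2, Mul(Rational(-1, 3), c)) (Function('X')(c) = Add(-2, Mul(c, Pow(-3, -1))) = Add(-2, Mul(c, Rational(-1, 3))) = Add(-2, Mul(Rational(-1, 3), c)))
Function('H')(R, F) = Add(Rational(7, 5), Mul(Rational(1, 5), R)) (Function('H')(R, F) = Add(Rational(8, 5), Mul(Rational(1, 5), Add(R, -1))) = Add(Rational(8, 5), Mul(Rational(1, 5), Add(-1, R))) = Add(Rational(8, 5), Add(Rational(-1, 5), Mul(Rational(1, 5), R))) = Add(Rational(7, 5), Mul(Rational(1, 5), R)))
x = 5437 (x = Add(5303, 134) = 5437)
Mul(x, Function('H')(19, Add(-9, -6))) = Mul(5437, Add(Rational(7, 5), Mul(Rational(1, 5), 19))) = Mul(5437, Add(Rational(7, 5), Rational(19, 5))) = Mul(5437, Rational(26, 5)) = Rational(141362, 5)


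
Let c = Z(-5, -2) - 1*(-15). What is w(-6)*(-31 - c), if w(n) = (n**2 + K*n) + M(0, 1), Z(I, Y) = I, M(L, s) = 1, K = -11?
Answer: -4223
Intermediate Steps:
w(n) = 1 + n**2 - 11*n (w(n) = (n**2 - 11*n) + 1 = 1 + n**2 - 11*n)
c = 10 (c = -5 - 1*(-15) = -5 + 15 = 10)
w(-6)*(-31 - c) = (1 + (-6)**2 - 11*(-6))*(-31 - 1*10) = (1 + 36 + 66)*(-31 - 10) = 103*(-41) = -4223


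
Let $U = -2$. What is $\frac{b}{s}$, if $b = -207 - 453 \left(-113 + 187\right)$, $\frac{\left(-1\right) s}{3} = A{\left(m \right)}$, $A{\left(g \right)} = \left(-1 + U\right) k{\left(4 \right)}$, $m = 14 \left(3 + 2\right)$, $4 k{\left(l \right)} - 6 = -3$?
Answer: $- \frac{44972}{9} \approx -4996.9$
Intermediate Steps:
$k{\left(l \right)} = \frac{3}{4}$ ($k{\left(l \right)} = \frac{3}{2} + \frac{1}{4} \left(-3\right) = \frac{3}{2} - \frac{3}{4} = \frac{3}{4}$)
$m = 70$ ($m = 14 \cdot 5 = 70$)
$A{\left(g \right)} = - \frac{9}{4}$ ($A{\left(g \right)} = \left(-1 - 2\right) \frac{3}{4} = \left(-3\right) \frac{3}{4} = - \frac{9}{4}$)
$s = \frac{27}{4}$ ($s = \left(-3\right) \left(- \frac{9}{4}\right) = \frac{27}{4} \approx 6.75$)
$b = -33729$ ($b = -207 - 33522 = -33729$)
$\frac{b}{s} = - \frac{33729}{\frac{27}{4}} = \left(-33729\right) \frac{4}{27} = - \frac{44972}{9}$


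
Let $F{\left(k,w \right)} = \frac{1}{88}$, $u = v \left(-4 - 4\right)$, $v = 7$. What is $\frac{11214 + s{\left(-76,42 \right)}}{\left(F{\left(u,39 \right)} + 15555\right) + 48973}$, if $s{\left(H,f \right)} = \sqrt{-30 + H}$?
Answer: $\frac{986832}{5678465} + \frac{88 i \sqrt{106}}{5678465} \approx 0.17378 + 0.00015955 i$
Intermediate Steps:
$u = -56$ ($u = 7 \left(-4 - 4\right) = 7 \left(-8\right) = -56$)
$F{\left(k,w \right)} = \frac{1}{88}$
$\frac{11214 + s{\left(-76,42 \right)}}{\left(F{\left(u,39 \right)} + 15555\right) + 48973} = \frac{11214 + \sqrt{-30 - 76}}{\left(\frac{1}{88} + 15555\right) + 48973} = \frac{11214 + \sqrt{-106}}{\frac{1368841}{88} + 48973} = \frac{11214 + i \sqrt{106}}{\frac{5678465}{88}} = \left(11214 + i \sqrt{106}\right) \frac{88}{5678465} = \frac{986832}{5678465} + \frac{88 i \sqrt{106}}{5678465}$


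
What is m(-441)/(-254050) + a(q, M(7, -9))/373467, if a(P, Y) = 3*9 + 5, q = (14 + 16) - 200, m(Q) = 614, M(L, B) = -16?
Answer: -110589569/47439645675 ≈ -0.0023312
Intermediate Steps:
q = -170 (q = 30 - 200 = -170)
a(P, Y) = 32 (a(P, Y) = 27 + 5 = 32)
m(-441)/(-254050) + a(q, M(7, -9))/373467 = 614/(-254050) + 32/373467 = 614*(-1/254050) + 32*(1/373467) = -307/127025 + 32/373467 = -110589569/47439645675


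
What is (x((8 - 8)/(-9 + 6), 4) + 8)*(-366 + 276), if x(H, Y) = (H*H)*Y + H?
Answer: -720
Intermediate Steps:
x(H, Y) = H + Y*H² (x(H, Y) = H²*Y + H = Y*H² + H = H + Y*H²)
(x((8 - 8)/(-9 + 6), 4) + 8)*(-366 + 276) = (((8 - 8)/(-9 + 6))*(1 + ((8 - 8)/(-9 + 6))*4) + 8)*(-366 + 276) = ((0/(-3))*(1 + (0/(-3))*4) + 8)*(-90) = ((0*(-⅓))*(1 + (0*(-⅓))*4) + 8)*(-90) = (0*(1 + 0*4) + 8)*(-90) = (0*(1 + 0) + 8)*(-90) = (0*1 + 8)*(-90) = (0 + 8)*(-90) = 8*(-90) = -720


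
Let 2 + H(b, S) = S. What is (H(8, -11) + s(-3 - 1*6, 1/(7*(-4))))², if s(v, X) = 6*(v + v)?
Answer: 14641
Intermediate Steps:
H(b, S) = -2 + S
s(v, X) = 12*v (s(v, X) = 6*(2*v) = 12*v)
(H(8, -11) + s(-3 - 1*6, 1/(7*(-4))))² = ((-2 - 11) + 12*(-3 - 1*6))² = (-13 + 12*(-3 - 6))² = (-13 + 12*(-9))² = (-13 - 108)² = (-121)² = 14641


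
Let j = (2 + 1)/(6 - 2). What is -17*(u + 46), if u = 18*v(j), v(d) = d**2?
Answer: -7633/8 ≈ -954.13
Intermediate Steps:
j = 3/4 ≈ 0.75000
u = 81/8 (u = 18*(3/4)**2 = 18*(9/16) = 81/8 ≈ 10.125)
-17*(u + 46) = -17*(81/8 + 46) = -17*449/8 = -7633/8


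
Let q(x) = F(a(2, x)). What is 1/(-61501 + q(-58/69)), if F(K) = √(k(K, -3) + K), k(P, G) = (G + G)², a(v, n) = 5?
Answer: -61501/3782372960 - √41/3782372960 ≈ -1.6262e-5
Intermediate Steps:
k(P, G) = 4*G² (k(P, G) = (2*G)² = 4*G²)
F(K) = √(36 + K) (F(K) = √(4*(-3)² + K) = √(4*9 + K) = √(36 + K))
q(x) = √41 (q(x) = √(36 + 5) = √41)
1/(-61501 + q(-58/69)) = 1/(-61501 + √41)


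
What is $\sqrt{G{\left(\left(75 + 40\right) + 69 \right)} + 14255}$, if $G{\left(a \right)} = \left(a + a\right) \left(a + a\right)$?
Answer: $3 \sqrt{16631} \approx 386.88$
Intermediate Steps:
$G{\left(a \right)} = 4 a^{2}$ ($G{\left(a \right)} = 2 a 2 a = 4 a^{2}$)
$\sqrt{G{\left(\left(75 + 40\right) + 69 \right)} + 14255} = \sqrt{4 \left(\left(75 + 40\right) + 69\right)^{2} + 14255} = \sqrt{4 \left(115 + 69\right)^{2} + 14255} = \sqrt{4 \cdot 184^{2} + 14255} = \sqrt{4 \cdot 33856 + 14255} = \sqrt{135424 + 14255} = \sqrt{149679} = 3 \sqrt{16631}$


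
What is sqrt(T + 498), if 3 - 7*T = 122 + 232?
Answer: sqrt(21945)/7 ≈ 21.163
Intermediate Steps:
T = -351/7 (T = 3/7 - (122 + 232)/7 = 3/7 - 1/7*354 = 3/7 - 354/7 = -351/7 ≈ -50.143)
sqrt(T + 498) = sqrt(-351/7 + 498) = sqrt(3135/7) = sqrt(21945)/7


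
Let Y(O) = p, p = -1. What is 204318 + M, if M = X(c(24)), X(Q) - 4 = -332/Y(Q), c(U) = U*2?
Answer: 204654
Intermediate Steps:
Y(O) = -1
c(U) = 2*U
X(Q) = 336 (X(Q) = 4 - 332/(-1) = 4 - 332*(-1) = 4 + 332 = 336)
M = 336
204318 + M = 204318 + 336 = 204654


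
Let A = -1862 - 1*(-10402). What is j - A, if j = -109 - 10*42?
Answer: -9069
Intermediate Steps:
j = -529 (j = -109 - 420 = -529)
A = 8540 (A = -1862 + 10402 = 8540)
j - A = -529 - 1*8540 = -529 - 8540 = -9069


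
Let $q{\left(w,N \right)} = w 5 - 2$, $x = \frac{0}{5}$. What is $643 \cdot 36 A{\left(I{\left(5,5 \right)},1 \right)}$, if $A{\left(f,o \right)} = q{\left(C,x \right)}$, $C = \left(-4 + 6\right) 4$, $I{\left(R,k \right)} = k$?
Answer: $879624$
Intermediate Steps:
$x = 0$ ($x = 0 \cdot \frac{1}{5} = 0$)
$C = 8$ ($C = 2 \cdot 4 = 8$)
$q{\left(w,N \right)} = -2 + 5 w$ ($q{\left(w,N \right)} = 5 w - 2 = -2 + 5 w$)
$A{\left(f,o \right)} = 38$ ($A{\left(f,o \right)} = -2 + 5 \cdot 8 = -2 + 40 = 38$)
$643 \cdot 36 A{\left(I{\left(5,5 \right)},1 \right)} = 643 \cdot 36 \cdot 38 = 643 \cdot 1368 = 879624$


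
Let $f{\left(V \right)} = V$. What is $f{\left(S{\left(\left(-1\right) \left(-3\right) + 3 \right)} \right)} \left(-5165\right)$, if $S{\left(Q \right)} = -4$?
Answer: $20660$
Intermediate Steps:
$f{\left(S{\left(\left(-1\right) \left(-3\right) + 3 \right)} \right)} \left(-5165\right) = \left(-4\right) \left(-5165\right) = 20660$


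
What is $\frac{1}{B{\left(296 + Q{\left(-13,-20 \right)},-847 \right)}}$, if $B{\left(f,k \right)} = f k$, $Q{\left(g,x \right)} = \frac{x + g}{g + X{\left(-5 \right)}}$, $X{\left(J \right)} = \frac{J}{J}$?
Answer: $- \frac{4}{1012165} \approx -3.9519 \cdot 10^{-6}$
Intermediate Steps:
$X{\left(J \right)} = 1$
$Q{\left(g,x \right)} = \frac{g + x}{1 + g}$ ($Q{\left(g,x \right)} = \frac{x + g}{g + 1} = \frac{g + x}{1 + g}$)
$\frac{1}{B{\left(296 + Q{\left(-13,-20 \right)},-847 \right)}} = \frac{1}{\left(296 + \frac{-13 - 20}{1 - 13}\right) \left(-847\right)} = \frac{1}{\left(296 + \frac{1}{-12} \left(-33\right)\right) \left(-847\right)} = \frac{1}{\left(296 - - \frac{11}{4}\right) \left(-847\right)} = \frac{1}{\left(296 + \frac{11}{4}\right) \left(-847\right)} = \frac{1}{\frac{1195}{4} \left(-847\right)} = \frac{1}{- \frac{1012165}{4}} = - \frac{4}{1012165}$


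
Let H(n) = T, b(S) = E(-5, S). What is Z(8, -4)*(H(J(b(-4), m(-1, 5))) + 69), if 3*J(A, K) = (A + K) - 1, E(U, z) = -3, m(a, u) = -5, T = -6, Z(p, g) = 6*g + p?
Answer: -1008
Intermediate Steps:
Z(p, g) = p + 6*g
b(S) = -3
J(A, K) = -⅓ + A/3 + K/3 (J(A, K) = ((A + K) - 1)/3 = (-1 + A + K)/3 = -⅓ + A/3 + K/3)
H(n) = -6
Z(8, -4)*(H(J(b(-4), m(-1, 5))) + 69) = (8 + 6*(-4))*(-6 + 69) = (8 - 24)*63 = -16*63 = -1008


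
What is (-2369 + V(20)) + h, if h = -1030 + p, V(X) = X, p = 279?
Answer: -3100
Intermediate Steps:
h = -751 (h = -1030 + 279 = -751)
(-2369 + V(20)) + h = (-2369 + 20) - 751 = -2349 - 751 = -3100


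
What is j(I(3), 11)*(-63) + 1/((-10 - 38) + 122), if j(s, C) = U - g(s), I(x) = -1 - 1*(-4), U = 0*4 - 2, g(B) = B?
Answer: 23311/74 ≈ 315.01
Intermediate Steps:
U = -2 (U = 0 - 2 = -2)
I(x) = 3 (I(x) = -1 + 4 = 3)
j(s, C) = -2 - s
j(I(3), 11)*(-63) + 1/((-10 - 38) + 122) = (-2 - 1*3)*(-63) + 1/((-10 - 38) + 122) = (-2 - 3)*(-63) + 1/(-48 + 122) = -5*(-63) + 1/74 = 315 + 1/74 = 23311/74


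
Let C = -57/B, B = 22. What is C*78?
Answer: -2223/11 ≈ -202.09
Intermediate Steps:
C = -57/22 ≈ -2.5909
C*78 = -57/22*78 = -2223/11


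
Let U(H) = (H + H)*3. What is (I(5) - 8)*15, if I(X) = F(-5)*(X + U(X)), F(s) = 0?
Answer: -120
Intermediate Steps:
U(H) = 6*H (U(H) = (2*H)*3 = 6*H)
I(X) = 0 (I(X) = 0*(X + 6*X) = 0*(7*X) = 0)
(I(5) - 8)*15 = (0 - 8)*15 = -8*15 = -120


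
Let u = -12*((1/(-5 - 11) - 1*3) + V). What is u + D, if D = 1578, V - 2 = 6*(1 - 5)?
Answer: 7515/4 ≈ 1878.8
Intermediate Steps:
V = -22 (V = 2 + 6*(1 - 5) = 2 + 6*(-4) = 2 - 24 = -22)
u = 1203/4 (u = -12*((1/(-5 - 11) - 1*3) - 22) = -12*((1/(-16) - 3) - 22) = -12*((-1/16 - 3) - 22) = -12*(-49/16 - 22) = -12*(-401/16) = 1203/4 ≈ 300.75)
u + D = 1203/4 + 1578 = 7515/4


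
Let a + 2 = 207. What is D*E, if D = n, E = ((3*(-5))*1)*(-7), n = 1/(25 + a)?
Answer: 21/46 ≈ 0.45652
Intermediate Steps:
a = 205 (a = -2 + 207 = 205)
n = 1/230 (n = 1/(25 + 205) = 1/230 ≈ 0.0043478)
E = 105 (E = -15*1*(-7) = -15*(-7) = 105)
D = 1/230 ≈ 0.0043478
D*E = (1/230)*105 = 21/46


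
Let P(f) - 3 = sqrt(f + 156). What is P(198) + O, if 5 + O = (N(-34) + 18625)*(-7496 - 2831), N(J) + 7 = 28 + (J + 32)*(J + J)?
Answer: -193961716 + sqrt(354) ≈ -1.9396e+8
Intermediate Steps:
P(f) = 3 + sqrt(156 + f) (P(f) = 3 + sqrt(f + 156) = 3 + sqrt(156 + f))
N(J) = 21 + 2*J*(32 + J) (N(J) = -7 + (28 + (J + 32)*(J + J)) = -7 + (28 + (32 + J)*(2*J)) = -7 + (28 + 2*J*(32 + J)) = 21 + 2*J*(32 + J))
O = -193961719 (O = -5 + ((21 + 2*(-34)**2 + 64*(-34)) + 18625)*(-7496 - 2831) = -5 + ((21 + 2*1156 - 2176) + 18625)*(-10327) = -5 + ((21 + 2312 - 2176) + 18625)*(-10327) = -5 + (157 + 18625)*(-10327) = -5 + 18782*(-10327) = -5 - 193961714 = -193961719)
P(198) + O = (3 + sqrt(156 + 198)) - 193961719 = (3 + sqrt(354)) - 193961719 = -193961716 + sqrt(354)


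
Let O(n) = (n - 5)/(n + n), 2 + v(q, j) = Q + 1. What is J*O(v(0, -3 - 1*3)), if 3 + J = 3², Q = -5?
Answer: 11/2 ≈ 5.5000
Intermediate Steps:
v(q, j) = -6 (v(q, j) = -2 + (-5 + 1) = -2 - 4 = -6)
O(n) = (-5 + n)/(2*n) (O(n) = (-5 + n)/((2*n)) = (-5 + n)*(1/(2*n)) = (-5 + n)/(2*n))
J = 6 (J = -3 + 3² = -3 + 9 = 6)
J*O(v(0, -3 - 1*3)) = 6*((½)*(-5 - 6)/(-6)) = 6*((½)*(-⅙)*(-11)) = 6*(11/12) = 11/2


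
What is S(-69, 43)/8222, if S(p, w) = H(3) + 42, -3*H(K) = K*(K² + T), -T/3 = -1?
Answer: 15/4111 ≈ 0.0036487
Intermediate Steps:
T = 3 (T = -3*(-1) = 3)
H(K) = -K*(3 + K²)/3 (H(K) = -K*(K² + 3)/3 = -K*(3 + K²)/3)
S(p, w) = 30 (S(p, w) = (-1*3 - ⅓*3³) + 42 = (-3 - ⅓*27) + 42 = (-3 - 9) + 42 = -12 + 42 = 30)
S(-69, 43)/8222 = 30/8222 = 30*(1/8222) = 15/4111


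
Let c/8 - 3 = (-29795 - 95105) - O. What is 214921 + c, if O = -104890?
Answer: 54865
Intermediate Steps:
c = -160056 (c = 24 + 8*((-29795 - 95105) - 1*(-104890)) = 24 + 8*(-124900 + 104890) = 24 + 8*(-20010) = 24 - 160080 = -160056)
214921 + c = 214921 - 160056 = 54865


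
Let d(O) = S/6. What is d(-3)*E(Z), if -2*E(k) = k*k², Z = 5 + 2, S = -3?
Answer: 343/4 ≈ 85.750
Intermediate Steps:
Z = 7
d(O) = -½ (d(O) = -3/6 = -3*⅙ = -½)
E(k) = -k³/2 (E(k) = -k*k²/2 = -k³/2)
d(-3)*E(Z) = -(-1)*7³/4 = -(-1)*343/4 = -½*(-343/2) = 343/4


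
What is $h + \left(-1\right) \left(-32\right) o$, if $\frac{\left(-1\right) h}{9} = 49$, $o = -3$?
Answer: $-537$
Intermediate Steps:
$h = -441$ ($h = \left(-9\right) 49 = -441$)
$h + \left(-1\right) \left(-32\right) o = -441 + \left(-1\right) \left(-32\right) \left(-3\right) = -441 + 32 \left(-3\right) = -441 - 96 = -537$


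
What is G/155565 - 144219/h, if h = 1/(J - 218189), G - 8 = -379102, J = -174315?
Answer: 8805995519823346/155565 ≈ 5.6607e+10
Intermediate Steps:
G = -379094 (G = 8 - 379102 = -379094)
h = -1/392504 (h = 1/(-174315 - 218189) = 1/(-392504) = -1/392504 ≈ -2.5477e-6)
G/155565 - 144219/h = -379094/155565 - 144219/(-1/392504) = -379094*1/155565 - 144219*(-392504) = -379094/155565 + 56606534376 = 8805995519823346/155565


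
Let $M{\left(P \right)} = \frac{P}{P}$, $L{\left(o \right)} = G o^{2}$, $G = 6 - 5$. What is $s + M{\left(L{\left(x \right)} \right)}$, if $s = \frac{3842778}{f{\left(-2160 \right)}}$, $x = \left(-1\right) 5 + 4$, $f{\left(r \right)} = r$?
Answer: $- \frac{640103}{360} \approx -1778.1$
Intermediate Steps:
$G = 1$ ($G = 6 - 5 = 1$)
$x = -1$ ($x = -5 + 4 = -1$)
$L{\left(o \right)} = o^{2}$ ($L{\left(o \right)} = 1 o^{2} = o^{2}$)
$M{\left(P \right)} = 1$
$s = - \frac{640463}{360}$ ($s = \frac{3842778}{-2160} = 3842778 \left(- \frac{1}{2160}\right) = - \frac{640463}{360} \approx -1779.1$)
$s + M{\left(L{\left(x \right)} \right)} = - \frac{640463}{360} + 1 = - \frac{640103}{360}$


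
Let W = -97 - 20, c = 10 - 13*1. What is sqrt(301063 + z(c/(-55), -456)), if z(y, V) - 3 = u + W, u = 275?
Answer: 2*sqrt(75306) ≈ 548.84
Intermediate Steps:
c = -3 (c = 10 - 13 = -3)
W = -117
z(y, V) = 161 (z(y, V) = 3 + (275 - 117) = 3 + 158 = 161)
sqrt(301063 + z(c/(-55), -456)) = sqrt(301063 + 161) = sqrt(301224) = 2*sqrt(75306)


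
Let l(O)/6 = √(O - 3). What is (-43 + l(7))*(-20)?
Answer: 620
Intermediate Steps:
l(O) = 6*√(-3 + O) (l(O) = 6*√(O - 3) = 6*√(-3 + O))
(-43 + l(7))*(-20) = (-43 + 6*√(-3 + 7))*(-20) = (-43 + 6*√4)*(-20) = (-43 + 6*2)*(-20) = (-43 + 12)*(-20) = -31*(-20) = 620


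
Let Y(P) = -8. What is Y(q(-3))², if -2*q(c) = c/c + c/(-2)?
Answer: 64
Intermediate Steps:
q(c) = -½ + c/4 (q(c) = -(c/c + c/(-2))/2 = -(1 + c*(-½))/2 = -(1 - c/2)/2 = -½ + c/4)
Y(q(-3))² = (-8)² = 64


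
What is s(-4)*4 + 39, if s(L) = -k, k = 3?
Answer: 27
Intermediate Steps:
s(L) = -3 (s(L) = -1*3 = -3)
s(-4)*4 + 39 = -3*4 + 39 = -12 + 39 = 27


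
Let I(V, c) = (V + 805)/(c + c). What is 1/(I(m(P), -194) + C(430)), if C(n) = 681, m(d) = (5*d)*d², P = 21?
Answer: 194/108559 ≈ 0.0017870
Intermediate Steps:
m(d) = 5*d³
I(V, c) = (805 + V)/(2*c) (I(V, c) = (805 + V)/((2*c)) = (805 + V)*(1/(2*c)) = (805 + V)/(2*c))
1/(I(m(P), -194) + C(430)) = 1/((½)*(805 + 5*21³)/(-194) + 681) = 1/((½)*(-1/194)*(805 + 5*9261) + 681) = 1/((½)*(-1/194)*(805 + 46305) + 681) = 1/((½)*(-1/194)*47110 + 681) = 1/(-23555/194 + 681) = 1/(108559/194) = 194/108559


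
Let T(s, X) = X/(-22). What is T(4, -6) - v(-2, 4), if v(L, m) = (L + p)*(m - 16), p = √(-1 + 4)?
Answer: -261/11 + 12*√3 ≈ -2.9427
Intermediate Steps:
p = √3 ≈ 1.7320
v(L, m) = (-16 + m)*(L + √3) (v(L, m) = (L + √3)*(m - 16) = (L + √3)*(-16 + m) = (-16 + m)*(L + √3))
T(s, X) = -X/22 (T(s, X) = X*(-1/22) = -X/22)
T(4, -6) - v(-2, 4) = -1/22*(-6) - (-16*(-2) - 16*√3 - 2*4 + 4*√3) = 3/11 - (32 - 16*√3 - 8 + 4*√3) = 3/11 - (24 - 12*√3) = 3/11 + (-24 + 12*√3) = -261/11 + 12*√3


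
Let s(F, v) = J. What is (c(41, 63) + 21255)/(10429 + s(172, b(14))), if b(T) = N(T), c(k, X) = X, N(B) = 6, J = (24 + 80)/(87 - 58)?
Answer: 618222/302545 ≈ 2.0434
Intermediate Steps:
J = 104/29 ≈ 3.5862
b(T) = 6
s(F, v) = 104/29
(c(41, 63) + 21255)/(10429 + s(172, b(14))) = (63 + 21255)/(10429 + 104/29) = 21318/(302545/29) = 21318*(29/302545) = 618222/302545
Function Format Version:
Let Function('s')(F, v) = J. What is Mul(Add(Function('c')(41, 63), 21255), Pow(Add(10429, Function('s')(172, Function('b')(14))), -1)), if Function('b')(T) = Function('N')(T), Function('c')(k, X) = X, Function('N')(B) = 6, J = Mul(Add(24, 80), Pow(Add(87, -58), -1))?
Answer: Rational(618222, 302545) ≈ 2.0434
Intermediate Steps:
J = Rational(104, 29) (J = Mul(104, Pow(29, -1)) = Mul(104, Rational(1, 29)) = Rational(104, 29) ≈ 3.5862)
Function('b')(T) = 6
Function('s')(F, v) = Rational(104, 29)
Mul(Add(Function('c')(41, 63), 21255), Pow(Add(10429, Function('s')(172, Function('b')(14))), -1)) = Mul(Add(63, 21255), Pow(Add(10429, Rational(104, 29)), -1)) = Mul(21318, Pow(Rational(302545, 29), -1)) = Mul(21318, Rational(29, 302545)) = Rational(618222, 302545)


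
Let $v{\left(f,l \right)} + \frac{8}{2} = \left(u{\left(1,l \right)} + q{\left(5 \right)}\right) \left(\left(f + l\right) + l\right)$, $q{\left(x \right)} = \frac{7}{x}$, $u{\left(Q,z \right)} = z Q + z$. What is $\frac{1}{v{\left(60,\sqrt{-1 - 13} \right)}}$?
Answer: $\frac{75}{661543} - \frac{1535 i \sqrt{14}}{2646172} \approx 0.00011337 - 0.0021705 i$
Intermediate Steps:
$u{\left(Q,z \right)} = z + Q z$ ($u{\left(Q,z \right)} = Q z + z = z + Q z$)
$v{\left(f,l \right)} = -4 + \left(\frac{7}{5} + 2 l\right) \left(f + 2 l\right)$ ($v{\left(f,l \right)} = -4 + \left(l \left(1 + 1\right) + \frac{7}{5}\right) \left(\left(f + l\right) + l\right) = -4 + \left(l 2 + 7 \cdot \frac{1}{5}\right) \left(f + 2 l\right) = -4 + \left(2 l + \frac{7}{5}\right) \left(f + 2 l\right) = -4 + \left(\frac{7}{5} + 2 l\right) \left(f + 2 l\right)$)
$\frac{1}{v{\left(60,\sqrt{-1 - 13} \right)}} = \frac{1}{-4 + 4 \left(\sqrt{-1 - 13}\right)^{2} + \frac{7}{5} \cdot 60 + \frac{14 \sqrt{-1 - 13}}{5} + 2 \cdot 60 \sqrt{-1 - 13}} = \frac{1}{-4 + 4 \left(\sqrt{-14}\right)^{2} + 84 + \frac{14 \sqrt{-14}}{5} + 2 \cdot 60 \sqrt{-14}} = \frac{1}{-4 + 4 \left(i \sqrt{14}\right)^{2} + 84 + \frac{14 i \sqrt{14}}{5} + 2 \cdot 60 i \sqrt{14}} = \frac{1}{-4 + 4 \left(-14\right) + 84 + \frac{14 i \sqrt{14}}{5} + 120 i \sqrt{14}} = \frac{1}{-4 - 56 + 84 + \frac{14 i \sqrt{14}}{5} + 120 i \sqrt{14}} = \frac{1}{24 + \frac{614 i \sqrt{14}}{5}}$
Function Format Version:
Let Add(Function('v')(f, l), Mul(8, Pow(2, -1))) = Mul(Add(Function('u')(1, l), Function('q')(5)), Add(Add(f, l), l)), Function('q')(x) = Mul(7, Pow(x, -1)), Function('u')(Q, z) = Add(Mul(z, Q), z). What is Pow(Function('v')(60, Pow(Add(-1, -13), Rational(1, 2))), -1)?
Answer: Add(Rational(75, 661543), Mul(Rational(-1535, 2646172), I, Pow(14, Rational(1, 2)))) ≈ Add(0.00011337, Mul(-0.0021705, I))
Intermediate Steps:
Function('u')(Q, z) = Add(z, Mul(Q, z)) (Function('u')(Q, z) = Add(Mul(Q, z), z) = Add(z, Mul(Q, z)))
Function('v')(f, l) = Add(-4, Mul(Add(Rational(7, 5), Mul(2, l)), Add(f, Mul(2, l)))) (Function('v')(f, l) = Add(-4, Mul(Add(Mul(l, Add(1, 1)), Mul(7, Pow(5, -1))), Add(Add(f, l), l))) = Add(-4, Mul(Add(Mul(l, 2), Mul(7, Rational(1, 5))), Add(f, Mul(2, l)))) = Add(-4, Mul(Add(Mul(2, l), Rational(7, 5)), Add(f, Mul(2, l)))) = Add(-4, Mul(Add(Rational(7, 5), Mul(2, l)), Add(f, Mul(2, l)))))
Pow(Function('v')(60, Pow(Add(-1, -13), Rational(1, 2))), -1) = Pow(Add(-4, Mul(4, Pow(Pow(Add(-1, -13), Rational(1, 2)), 2)), Mul(Rational(7, 5), 60), Mul(Rational(14, 5), Pow(Add(-1, -13), Rational(1, 2))), Mul(2, 60, Pow(Add(-1, -13), Rational(1, 2)))), -1) = Pow(Add(-4, Mul(4, Pow(Pow(-14, Rational(1, 2)), 2)), 84, Mul(Rational(14, 5), Pow(-14, Rational(1, 2))), Mul(2, 60, Pow(-14, Rational(1, 2)))), -1) = Pow(Add(-4, Mul(4, Pow(Mul(I, Pow(14, Rational(1, 2))), 2)), 84, Mul(Rational(14, 5), Mul(I, Pow(14, Rational(1, 2)))), Mul(2, 60, Mul(I, Pow(14, Rational(1, 2))))), -1) = Pow(Add(-4, Mul(4, -14), 84, Mul(Rational(14, 5), I, Pow(14, Rational(1, 2))), Mul(120, I, Pow(14, Rational(1, 2)))), -1) = Pow(Add(-4, -56, 84, Mul(Rational(14, 5), I, Pow(14, Rational(1, 2))), Mul(120, I, Pow(14, Rational(1, 2)))), -1) = Pow(Add(24, Mul(Rational(614, 5), I, Pow(14, Rational(1, 2)))), -1)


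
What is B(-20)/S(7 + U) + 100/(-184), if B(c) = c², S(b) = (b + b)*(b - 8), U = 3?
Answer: 435/46 ≈ 9.4565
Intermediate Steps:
S(b) = 2*b*(-8 + b) (S(b) = (2*b)*(-8 + b) = 2*b*(-8 + b))
B(-20)/S(7 + U) + 100/(-184) = (-20)²/((2*(7 + 3)*(-8 + (7 + 3)))) + 100/(-184) = 400/((2*10*(-8 + 10))) + 100*(-1/184) = 400/((2*10*2)) - 25/46 = 400/40 - 25/46 = 400*(1/40) - 25/46 = 10 - 25/46 = 435/46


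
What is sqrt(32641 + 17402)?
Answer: sqrt(50043) ≈ 223.70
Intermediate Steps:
sqrt(32641 + 17402) = sqrt(50043)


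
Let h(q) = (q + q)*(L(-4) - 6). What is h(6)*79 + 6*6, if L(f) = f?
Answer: -9444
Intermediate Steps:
h(q) = -20*q (h(q) = (q + q)*(-4 - 6) = (2*q)*(-10) = -20*q)
h(6)*79 + 6*6 = -20*6*79 + 6*6 = -120*79 + 36 = -9480 + 36 = -9444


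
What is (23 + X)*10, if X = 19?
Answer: 420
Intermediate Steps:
(23 + X)*10 = (23 + 19)*10 = 42*10 = 420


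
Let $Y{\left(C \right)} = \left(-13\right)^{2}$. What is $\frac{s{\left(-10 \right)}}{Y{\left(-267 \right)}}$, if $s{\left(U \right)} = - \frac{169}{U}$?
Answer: $\frac{1}{10} \approx 0.1$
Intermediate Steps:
$Y{\left(C \right)} = 169$
$\frac{s{\left(-10 \right)}}{Y{\left(-267 \right)}} = \frac{\left(-169\right) \frac{1}{-10}}{169} = \left(-169\right) \left(- \frac{1}{10}\right) \frac{1}{169} = \frac{169}{10} \cdot \frac{1}{169} = \frac{1}{10}$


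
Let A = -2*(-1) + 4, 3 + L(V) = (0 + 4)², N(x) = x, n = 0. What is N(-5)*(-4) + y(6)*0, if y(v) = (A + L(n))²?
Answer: 20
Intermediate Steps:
L(V) = 13 (L(V) = -3 + (0 + 4)² = -3 + 4² = -3 + 16 = 13)
A = 6 (A = 2 + 4 = 6)
y(v) = 361 (y(v) = (6 + 13)² = 19² = 361)
N(-5)*(-4) + y(6)*0 = -5*(-4) + 361*0 = 20 + 0 = 20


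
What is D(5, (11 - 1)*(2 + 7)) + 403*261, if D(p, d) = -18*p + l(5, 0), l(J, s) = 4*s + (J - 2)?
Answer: 105096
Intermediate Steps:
l(J, s) = -2 + J + 4*s (l(J, s) = 4*s + (-2 + J) = -2 + J + 4*s)
D(p, d) = 3 - 18*p (D(p, d) = -18*p + (-2 + 5 + 4*0) = -18*p + (-2 + 5 + 0) = -18*p + 3 = 3 - 18*p)
D(5, (11 - 1)*(2 + 7)) + 403*261 = (3 - 18*5) + 403*261 = (3 - 90) + 105183 = -87 + 105183 = 105096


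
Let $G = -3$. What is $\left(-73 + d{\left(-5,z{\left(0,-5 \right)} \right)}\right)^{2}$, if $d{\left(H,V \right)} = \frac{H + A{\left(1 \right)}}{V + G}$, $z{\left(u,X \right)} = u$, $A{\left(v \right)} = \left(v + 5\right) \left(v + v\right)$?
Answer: $\frac{51076}{9} \approx 5675.1$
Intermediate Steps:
$A{\left(v \right)} = 2 v \left(5 + v\right)$ ($A{\left(v \right)} = \left(5 + v\right) 2 v = 2 v \left(5 + v\right)$)
$d{\left(H,V \right)} = \frac{12 + H}{-3 + V}$ ($d{\left(H,V \right)} = \frac{H + 2 \cdot 1 \left(5 + 1\right)}{V - 3} = \frac{H + 2 \cdot 1 \cdot 6}{-3 + V} = \frac{H + 12}{-3 + V} = \frac{12 + H}{-3 + V}$)
$\left(-73 + d{\left(-5,z{\left(0,-5 \right)} \right)}\right)^{2} = \left(-73 + \frac{12 - 5}{-3 + 0}\right)^{2} = \left(-73 + \frac{1}{-3} \cdot 7\right)^{2} = \left(-73 - \frac{7}{3}\right)^{2} = \left(- \frac{226}{3}\right)^{2} = \frac{51076}{9}$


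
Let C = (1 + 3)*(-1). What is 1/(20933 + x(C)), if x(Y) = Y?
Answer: 1/20929 ≈ 4.7781e-5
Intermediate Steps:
C = -4 (C = 4*(-1) = -4)
1/(20933 + x(C)) = 1/(20933 - 4) = 1/20929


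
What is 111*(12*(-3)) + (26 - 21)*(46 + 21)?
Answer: -3661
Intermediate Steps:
111*(12*(-3)) + (26 - 21)*(46 + 21) = 111*(-36) + 5*67 = -3996 + 335 = -3661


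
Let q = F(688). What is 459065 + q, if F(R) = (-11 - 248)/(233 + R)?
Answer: 422798606/921 ≈ 4.5906e+5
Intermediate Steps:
F(R) = -259/(233 + R)
q = -259/921 (q = -259/(233 + 688) = -259/921 ≈ -0.28122)
459065 + q = 459065 - 259/921 = 422798606/921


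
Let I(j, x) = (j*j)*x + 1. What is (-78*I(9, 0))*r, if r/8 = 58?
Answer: -36192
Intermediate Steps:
I(j, x) = 1 + x*j² (I(j, x) = j²*x + 1 = x*j² + 1 = 1 + x*j²)
r = 464 (r = 8*58 = 464)
(-78*I(9, 0))*r = -78*(1 + 0*9²)*464 = -78*(1 + 0*81)*464 = -78*(1 + 0)*464 = -78*1*464 = -78*464 = -36192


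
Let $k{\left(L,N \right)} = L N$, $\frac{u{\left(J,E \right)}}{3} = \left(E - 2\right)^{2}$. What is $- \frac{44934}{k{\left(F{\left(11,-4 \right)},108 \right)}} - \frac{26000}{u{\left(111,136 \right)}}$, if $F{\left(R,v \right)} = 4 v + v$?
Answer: $\frac{32838121}{1616040} \approx 20.32$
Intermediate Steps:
$F{\left(R,v \right)} = 5 v$
$u{\left(J,E \right)} = 3 \left(-2 + E\right)^{2}$ ($u{\left(J,E \right)} = 3 \left(E - 2\right)^{2} = 3 \left(-2 + E\right)^{2}$)
$- \frac{44934}{k{\left(F{\left(11,-4 \right)},108 \right)}} - \frac{26000}{u{\left(111,136 \right)}} = - \frac{44934}{5 \left(-4\right) 108} - \frac{26000}{3 \left(-2 + 136\right)^{2}} = - \frac{44934}{\left(-20\right) 108} - \frac{26000}{3 \cdot 134^{2}} = - \frac{44934}{-2160} - \frac{26000}{3 \cdot 17956} = \left(-44934\right) \left(- \frac{1}{2160}\right) - \frac{26000}{53868} = \frac{7489}{360} - \frac{6500}{13467} = \frac{32838121}{1616040}$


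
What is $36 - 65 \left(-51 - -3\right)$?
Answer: $3156$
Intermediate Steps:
$36 - 65 \left(-51 - -3\right) = 36 - 65 \left(-51 + 3\right) = 36 - -3120 = 36 + 3120 = 3156$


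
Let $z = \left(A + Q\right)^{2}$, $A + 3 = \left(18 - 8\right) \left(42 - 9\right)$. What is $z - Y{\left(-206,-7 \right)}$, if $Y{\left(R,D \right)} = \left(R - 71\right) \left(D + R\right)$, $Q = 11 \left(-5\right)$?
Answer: $14983$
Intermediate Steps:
$Q = -55$
$Y{\left(R,D \right)} = \left(-71 + R\right) \left(D + R\right)$
$A = 327$ ($A = -3 + \left(18 - 8\right) \left(42 - 9\right) = -3 + 10 \cdot 33 = -3 + 330 = 327$)
$z = 73984$ ($z = \left(327 - 55\right)^{2} = 272^{2} = 73984$)
$z - Y{\left(-206,-7 \right)} = 73984 - \left(\left(-206\right)^{2} - -497 - -14626 - -1442\right) = 73984 - \left(42436 + 497 + 14626 + 1442\right) = 73984 - 59001 = 14983$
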